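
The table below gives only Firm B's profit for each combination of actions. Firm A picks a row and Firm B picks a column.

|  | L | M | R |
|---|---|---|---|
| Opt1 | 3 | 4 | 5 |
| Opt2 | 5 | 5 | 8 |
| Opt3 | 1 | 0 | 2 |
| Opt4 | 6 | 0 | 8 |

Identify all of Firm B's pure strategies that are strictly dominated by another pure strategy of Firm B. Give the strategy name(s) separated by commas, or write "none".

L, M

R strictly dominates L — Opt1: 5>3, Opt2: 8>5, Opt3: 2>1, Opt4: 8>6.
R strictly dominates M — Opt1: 5>4, Opt2: 8>5, Opt3: 2>0, Opt4: 8>0.
R is not dominated — it holds its own against L at Opt1 (5>3); M at Opt1 (5>4).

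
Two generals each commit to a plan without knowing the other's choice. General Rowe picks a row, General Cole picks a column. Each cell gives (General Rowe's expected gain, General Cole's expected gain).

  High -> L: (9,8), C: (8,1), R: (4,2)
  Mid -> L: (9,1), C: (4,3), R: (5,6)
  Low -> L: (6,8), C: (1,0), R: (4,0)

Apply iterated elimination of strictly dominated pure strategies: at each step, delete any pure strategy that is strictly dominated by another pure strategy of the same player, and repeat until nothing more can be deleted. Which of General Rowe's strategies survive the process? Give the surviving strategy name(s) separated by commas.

High, Mid

For General Rowe, Mid strictly dominates Low on the remaining columns (L: 9>6, C: 4>1, R: 5>4); eliminate Low.
General Cole's strategy C is strictly dominated by R (High: 2>1, Mid: 6>3) and is removed.
Among the remaining strategies, none is strictly dominated by another pure strategy of the same player, so the elimination stops.
Surviving strategies — General Rowe: {High, Mid}; General Cole: {L, R}.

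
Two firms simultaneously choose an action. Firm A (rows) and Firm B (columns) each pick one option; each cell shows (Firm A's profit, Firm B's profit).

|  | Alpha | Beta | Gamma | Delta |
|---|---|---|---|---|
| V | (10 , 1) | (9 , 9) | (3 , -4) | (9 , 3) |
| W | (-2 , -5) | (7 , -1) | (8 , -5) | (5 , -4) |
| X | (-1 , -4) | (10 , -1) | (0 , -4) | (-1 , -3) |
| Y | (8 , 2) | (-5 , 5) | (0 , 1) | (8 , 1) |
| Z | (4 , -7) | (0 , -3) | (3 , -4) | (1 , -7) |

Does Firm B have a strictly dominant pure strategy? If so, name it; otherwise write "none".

Beta vs Alpha: V: 9>1, W: -1>-5, X: -1>-4, Y: 5>2, Z: -3>-7.
Beta vs Gamma: V: 9>-4, W: -1>-5, X: -1>-4, Y: 5>1, Z: -3>-4.
Beta vs Delta: V: 9>3, W: -1>-4, X: -1>-3, Y: 5>1, Z: -3>-7.
Beta strictly beats every other strategy against every opponent action, so it is strictly dominant.

Beta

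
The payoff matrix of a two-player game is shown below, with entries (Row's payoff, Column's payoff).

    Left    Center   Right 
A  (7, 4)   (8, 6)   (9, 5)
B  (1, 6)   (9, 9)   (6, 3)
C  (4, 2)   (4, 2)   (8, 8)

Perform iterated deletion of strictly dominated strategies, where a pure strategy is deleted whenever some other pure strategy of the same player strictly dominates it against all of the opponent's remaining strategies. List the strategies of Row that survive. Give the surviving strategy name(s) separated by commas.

B

Row C is eliminated: A beats it against every remaining column (Left: 7>4, Center: 8>4, Right: 9>8).
Column Left is eliminated: Center beats it against every remaining row (A: 6>4, B: 9>6).
For Column, Center strictly dominates Right on the remaining rows (A: 6>5, B: 9>3); eliminate Right.
For Row, B strictly dominates A on the remaining columns (Center: 9>8); eliminate A.
Among the remaining strategies, none is strictly dominated by another pure strategy of the same player, so the elimination stops.
Surviving strategies — Row: {B}; Column: {Center}.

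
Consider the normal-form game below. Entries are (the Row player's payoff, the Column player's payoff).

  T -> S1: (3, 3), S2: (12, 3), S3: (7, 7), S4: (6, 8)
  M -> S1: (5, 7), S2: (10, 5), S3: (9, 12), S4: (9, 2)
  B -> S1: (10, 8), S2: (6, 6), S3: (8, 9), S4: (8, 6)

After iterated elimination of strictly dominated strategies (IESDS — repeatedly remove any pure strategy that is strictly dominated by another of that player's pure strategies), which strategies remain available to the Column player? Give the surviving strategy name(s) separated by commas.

For the Column player, S3 strictly dominates S1 on the remaining rows (T: 7>3, M: 12>7, B: 9>8); eliminate S1.
The Row player's strategy B is strictly dominated by M (S2: 10>6, S3: 9>8, S4: 9>8) and is removed.
Column S2 is eliminated: S3 beats it against every remaining row (T: 7>3, M: 12>5).
The Row player's strategy T is strictly dominated by M (S3: 9>7, S4: 9>6) and is removed.
Column S4 is eliminated: S3 beats it against every remaining row (M: 12>2).
Among the remaining strategies, none is strictly dominated by another pure strategy of the same player, so the elimination stops.
Surviving strategies — the Row player: {M}; the Column player: {S3}.

S3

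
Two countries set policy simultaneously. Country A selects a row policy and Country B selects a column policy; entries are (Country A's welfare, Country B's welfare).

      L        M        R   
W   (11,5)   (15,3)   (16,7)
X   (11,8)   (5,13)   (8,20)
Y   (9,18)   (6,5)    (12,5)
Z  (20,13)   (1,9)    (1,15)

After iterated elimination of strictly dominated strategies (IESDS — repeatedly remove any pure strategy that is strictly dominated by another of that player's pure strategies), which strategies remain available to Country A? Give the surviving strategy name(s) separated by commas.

Country A's strategy Y is strictly dominated by W (L: 11>9, M: 15>6, R: 16>12) and is removed.
Country B's strategy L is strictly dominated by R (W: 7>5, X: 20>8, Z: 15>13) and is removed.
Country A's strategy X is strictly dominated by W (M: 15>5, R: 16>8) and is removed.
For Country A, W strictly dominates Z on the remaining columns (M: 15>1, R: 16>1); eliminate Z.
Country B's strategy M is strictly dominated by R (W: 7>3) and is removed.
Among the remaining strategies, none is strictly dominated by another pure strategy of the same player, so the elimination stops.
Surviving strategies — Country A: {W}; Country B: {R}.

W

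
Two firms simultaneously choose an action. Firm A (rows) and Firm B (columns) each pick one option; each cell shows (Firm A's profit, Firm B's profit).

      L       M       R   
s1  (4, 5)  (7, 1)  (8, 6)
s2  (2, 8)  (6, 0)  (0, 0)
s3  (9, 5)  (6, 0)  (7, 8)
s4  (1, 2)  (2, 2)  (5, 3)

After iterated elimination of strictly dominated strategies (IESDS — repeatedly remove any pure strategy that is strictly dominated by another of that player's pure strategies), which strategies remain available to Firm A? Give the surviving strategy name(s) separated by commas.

s1

Firm A's strategy s2 is strictly dominated by s1 (L: 4>2, M: 7>6, R: 8>0) and is removed.
For Firm A, s1 strictly dominates s4 on the remaining columns (L: 4>1, M: 7>2, R: 8>5); eliminate s4.
Column L is eliminated: R beats it against every remaining row (s1: 6>5, s3: 8>5).
Row s3 is eliminated: s1 beats it against every remaining column (M: 7>6, R: 8>7).
Column M is eliminated: R beats it against every remaining row (s1: 6>1).
Among the remaining strategies, none is strictly dominated by another pure strategy of the same player, so the elimination stops.
Surviving strategies — Firm A: {s1}; Firm B: {R}.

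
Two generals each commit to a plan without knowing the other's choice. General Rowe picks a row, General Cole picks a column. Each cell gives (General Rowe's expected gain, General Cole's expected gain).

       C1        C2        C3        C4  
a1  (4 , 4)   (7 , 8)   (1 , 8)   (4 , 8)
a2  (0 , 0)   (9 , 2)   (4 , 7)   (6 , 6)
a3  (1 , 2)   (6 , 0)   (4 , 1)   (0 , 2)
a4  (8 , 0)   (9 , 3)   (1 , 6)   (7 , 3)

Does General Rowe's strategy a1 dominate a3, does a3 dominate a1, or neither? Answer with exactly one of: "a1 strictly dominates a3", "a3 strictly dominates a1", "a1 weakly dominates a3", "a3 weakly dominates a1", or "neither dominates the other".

neither dominates the other

Compare a1 to a3 across each opponent action: C1: 4>1, C2: 7>6, C3: 1<4, C4: 4>0.
a1 does better at C1, C2, C4 but worse at C3; neither strategy dominates the other.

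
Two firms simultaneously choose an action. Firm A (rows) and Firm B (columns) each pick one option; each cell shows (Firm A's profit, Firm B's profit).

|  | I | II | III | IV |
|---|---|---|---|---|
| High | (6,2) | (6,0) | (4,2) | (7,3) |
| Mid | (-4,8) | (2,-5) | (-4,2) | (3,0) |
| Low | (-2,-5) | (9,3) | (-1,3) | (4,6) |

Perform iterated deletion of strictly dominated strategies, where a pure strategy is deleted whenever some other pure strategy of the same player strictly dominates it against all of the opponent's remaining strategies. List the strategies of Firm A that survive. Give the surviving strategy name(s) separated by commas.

Row Mid is eliminated: High beats it against every remaining column (I: 6>-4, II: 6>2, III: 4>-4, IV: 7>3).
Column I is eliminated: IV beats it against every remaining row (High: 3>2, Low: 6>-5).
Firm B's strategy II is strictly dominated by IV (High: 3>0, Low: 6>3) and is removed.
Firm A's strategy Low is strictly dominated by High (III: 4>-1, IV: 7>4) and is removed.
For Firm B, IV strictly dominates III on the remaining rows (High: 3>2); eliminate III.
Among the remaining strategies, none is strictly dominated by another pure strategy of the same player, so the elimination stops.
Surviving strategies — Firm A: {High}; Firm B: {IV}.

High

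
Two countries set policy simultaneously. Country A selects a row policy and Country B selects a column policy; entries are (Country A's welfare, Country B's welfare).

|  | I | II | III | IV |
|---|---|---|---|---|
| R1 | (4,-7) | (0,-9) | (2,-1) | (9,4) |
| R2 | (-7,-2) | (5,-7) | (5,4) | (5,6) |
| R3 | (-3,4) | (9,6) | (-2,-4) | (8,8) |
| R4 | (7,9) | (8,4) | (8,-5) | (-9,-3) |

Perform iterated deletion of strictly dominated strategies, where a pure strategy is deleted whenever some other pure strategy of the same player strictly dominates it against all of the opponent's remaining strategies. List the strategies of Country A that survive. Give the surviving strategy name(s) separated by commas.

R1, R3, R4

Column III is eliminated: IV beats it against every remaining row (R1: 4>-1, R2: 6>4, R3: 8>-4, R4: -3>-5).
For Country A, R3 strictly dominates R2 on the remaining columns (I: -3>-7, II: 9>5, IV: 8>5); eliminate R2.
Among the remaining strategies, none is strictly dominated by another pure strategy of the same player, so the elimination stops.
Surviving strategies — Country A: {R1, R3, R4}; Country B: {I, II, IV}.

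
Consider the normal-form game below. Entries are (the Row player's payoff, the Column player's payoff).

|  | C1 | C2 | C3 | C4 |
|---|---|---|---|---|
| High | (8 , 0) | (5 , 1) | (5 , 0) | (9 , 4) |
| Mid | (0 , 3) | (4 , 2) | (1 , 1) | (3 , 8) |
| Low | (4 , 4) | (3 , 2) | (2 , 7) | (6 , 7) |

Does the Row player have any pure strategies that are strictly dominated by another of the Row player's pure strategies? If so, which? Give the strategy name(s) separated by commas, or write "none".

Mid, Low

Nothing dominates High: Mid at C1 (8>0); Low at C1 (8>4).
Mid is strictly dominated by High (C1: 8>0, C2: 5>4, C3: 5>1, C4: 9>3).
Low is strictly dominated by High (C1: 8>4, C2: 5>3, C3: 5>2, C4: 9>6).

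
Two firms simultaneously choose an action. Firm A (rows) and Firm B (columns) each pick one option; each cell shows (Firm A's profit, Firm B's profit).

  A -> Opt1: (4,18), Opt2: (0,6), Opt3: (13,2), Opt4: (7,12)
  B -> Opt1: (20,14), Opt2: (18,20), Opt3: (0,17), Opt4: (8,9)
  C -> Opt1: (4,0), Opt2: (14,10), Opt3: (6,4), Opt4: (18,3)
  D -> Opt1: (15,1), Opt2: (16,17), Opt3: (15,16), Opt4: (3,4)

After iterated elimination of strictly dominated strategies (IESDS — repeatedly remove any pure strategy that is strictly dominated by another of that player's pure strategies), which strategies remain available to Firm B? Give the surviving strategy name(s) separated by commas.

Opt2

Column Opt3 is eliminated: Opt2 beats it against every remaining row (A: 6>2, B: 20>17, C: 10>4, D: 17>16).
For Firm A, B strictly dominates A on the remaining columns (Opt1: 20>4, Opt2: 18>0, Opt4: 8>7); eliminate A.
Firm A's strategy D is strictly dominated by B (Opt1: 20>15, Opt2: 18>16, Opt4: 8>3) and is removed.
For Firm B, Opt2 strictly dominates Opt1 on the remaining rows (B: 20>14, C: 10>0); eliminate Opt1.
Firm B's strategy Opt4 is strictly dominated by Opt2 (B: 20>9, C: 10>3) and is removed.
Firm A's strategy C is strictly dominated by B (Opt2: 18>14) and is removed.
Among the remaining strategies, none is strictly dominated by another pure strategy of the same player, so the elimination stops.
Surviving strategies — Firm A: {B}; Firm B: {Opt2}.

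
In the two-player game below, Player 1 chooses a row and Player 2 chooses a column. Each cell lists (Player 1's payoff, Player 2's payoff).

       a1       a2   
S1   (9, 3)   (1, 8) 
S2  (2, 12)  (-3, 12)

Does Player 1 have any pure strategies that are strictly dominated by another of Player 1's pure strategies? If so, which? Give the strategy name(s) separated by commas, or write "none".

S1: no other strategy beats it everywhere (S2 at a1 (9>2)).
S1 strictly dominates S2 — a1: 9>2, a2: 1>-3.

S2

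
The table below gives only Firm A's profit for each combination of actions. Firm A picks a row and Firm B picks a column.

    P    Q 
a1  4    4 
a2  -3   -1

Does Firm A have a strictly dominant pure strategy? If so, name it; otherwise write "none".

a1

a1 vs a2: P: 4>-3, Q: 4>-1.
a1 strictly beats every other strategy against every opponent action, so it is strictly dominant.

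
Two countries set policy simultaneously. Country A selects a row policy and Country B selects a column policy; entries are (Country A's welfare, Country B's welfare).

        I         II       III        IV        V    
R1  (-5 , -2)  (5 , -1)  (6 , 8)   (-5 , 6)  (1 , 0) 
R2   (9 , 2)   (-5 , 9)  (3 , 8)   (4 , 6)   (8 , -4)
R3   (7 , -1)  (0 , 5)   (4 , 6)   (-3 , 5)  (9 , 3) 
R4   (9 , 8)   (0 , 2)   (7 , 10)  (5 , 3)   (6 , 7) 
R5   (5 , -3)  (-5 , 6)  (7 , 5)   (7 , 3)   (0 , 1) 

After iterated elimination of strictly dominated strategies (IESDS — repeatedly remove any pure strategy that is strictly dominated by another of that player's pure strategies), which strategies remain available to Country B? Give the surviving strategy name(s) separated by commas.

II, III

For Country B, III strictly dominates I on the remaining rows (R1: 8>-2, R2: 8>2, R3: 6>-1, R4: 10>8, R5: 5>-3); eliminate I.
For Country B, III strictly dominates IV on the remaining rows (R1: 8>6, R2: 8>6, R3: 6>5, R4: 10>3, R5: 5>3); eliminate IV.
For Country A, R3 strictly dominates R2 on the remaining columns (II: 0>-5, III: 4>3, V: 9>8); eliminate R2.
For Country B, III strictly dominates V on the remaining rows (R1: 8>0, R3: 6>3, R4: 10>7, R5: 5>1); eliminate V.
Country A's strategy R3 is strictly dominated by R1 (II: 5>0, III: 6>4) and is removed.
Among the remaining strategies, none is strictly dominated by another pure strategy of the same player, so the elimination stops.
Surviving strategies — Country A: {R1, R4, R5}; Country B: {II, III}.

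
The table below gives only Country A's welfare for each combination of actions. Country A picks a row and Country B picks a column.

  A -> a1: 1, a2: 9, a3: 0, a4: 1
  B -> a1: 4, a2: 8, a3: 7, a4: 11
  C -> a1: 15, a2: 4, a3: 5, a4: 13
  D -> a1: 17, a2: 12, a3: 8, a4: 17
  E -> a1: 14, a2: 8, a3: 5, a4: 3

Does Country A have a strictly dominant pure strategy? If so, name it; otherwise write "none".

D

D vs A: a1: 17>1, a2: 12>9, a3: 8>0, a4: 17>1.
D vs B: a1: 17>4, a2: 12>8, a3: 8>7, a4: 17>11.
D vs C: a1: 17>15, a2: 12>4, a3: 8>5, a4: 17>13.
D vs E: a1: 17>14, a2: 12>8, a3: 8>5, a4: 17>3.
D strictly beats every other strategy against every opponent action, so it is strictly dominant.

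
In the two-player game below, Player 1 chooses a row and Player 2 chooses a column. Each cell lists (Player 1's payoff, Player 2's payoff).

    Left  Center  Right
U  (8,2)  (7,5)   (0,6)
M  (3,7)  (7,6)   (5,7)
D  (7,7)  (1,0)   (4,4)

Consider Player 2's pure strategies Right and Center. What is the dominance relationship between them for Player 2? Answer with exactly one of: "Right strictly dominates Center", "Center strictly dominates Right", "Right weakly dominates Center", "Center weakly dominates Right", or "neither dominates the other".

Right strictly dominates Center

Right's payoffs vs Center's, by Player 1's action — U: 6>5, M: 7>6, D: 4>0.
Every comparison favours Right, so Right strictly dominates Center.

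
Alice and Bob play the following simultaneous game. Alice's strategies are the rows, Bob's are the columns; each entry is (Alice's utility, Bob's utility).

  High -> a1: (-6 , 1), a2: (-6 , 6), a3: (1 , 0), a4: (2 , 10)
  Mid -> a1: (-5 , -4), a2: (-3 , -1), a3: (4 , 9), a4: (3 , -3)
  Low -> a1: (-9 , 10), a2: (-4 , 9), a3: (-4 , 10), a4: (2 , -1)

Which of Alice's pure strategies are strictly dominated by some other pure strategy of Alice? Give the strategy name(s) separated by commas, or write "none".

Mid strictly dominates High — a1: -5>-6, a2: -3>-6, a3: 4>1, a4: 3>2.
Nothing dominates Mid: High at a1 (-5>-6); Low at a1 (-5>-9).
Low is strictly dominated by Mid (a1: -5>-9, a2: -3>-4, a3: 4>-4, a4: 3>2).

High, Low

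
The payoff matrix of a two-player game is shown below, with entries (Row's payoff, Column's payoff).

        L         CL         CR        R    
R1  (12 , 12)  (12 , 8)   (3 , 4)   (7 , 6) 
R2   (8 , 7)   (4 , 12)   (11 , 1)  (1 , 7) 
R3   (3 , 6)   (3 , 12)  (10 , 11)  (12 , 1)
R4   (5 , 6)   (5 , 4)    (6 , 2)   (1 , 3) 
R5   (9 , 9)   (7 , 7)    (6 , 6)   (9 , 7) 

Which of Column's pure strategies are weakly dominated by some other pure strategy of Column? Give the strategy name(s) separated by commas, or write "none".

Nothing dominates L: CL at R1 (12>8); CR at R1 (12>4); R at R1 (12>6).
Nothing dominates CL: L at R2 (12>7); CR at R1 (8>4); R at R1 (8>6).
CR: dominated, since CL does at least as well everywhere (R1: 8>4, R2: 12>1, R3: 12>11, R4: 4>2, R5: 7>6).
L weakly dominates R — R1: 12>6, R2: 7=7, R3: 6>1, R4: 6>3, R5: 9>7.

CR, R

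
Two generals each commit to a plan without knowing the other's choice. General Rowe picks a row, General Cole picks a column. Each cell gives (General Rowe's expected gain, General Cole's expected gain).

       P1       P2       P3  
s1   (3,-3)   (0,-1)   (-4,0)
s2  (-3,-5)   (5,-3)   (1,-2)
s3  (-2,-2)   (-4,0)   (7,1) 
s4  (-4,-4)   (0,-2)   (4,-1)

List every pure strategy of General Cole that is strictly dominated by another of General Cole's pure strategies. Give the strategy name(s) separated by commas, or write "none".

P1, P2

P1 is strictly dominated by P2 (s1: -1>-3, s2: -3>-5, s3: 0>-2, s4: -2>-4).
P3 strictly dominates P2 — s1: 0>-1, s2: -2>-3, s3: 1>0, s4: -1>-2.
P3: no other strategy beats it everywhere (P1 at s1 (0>-3); P2 at s1 (0>-1)).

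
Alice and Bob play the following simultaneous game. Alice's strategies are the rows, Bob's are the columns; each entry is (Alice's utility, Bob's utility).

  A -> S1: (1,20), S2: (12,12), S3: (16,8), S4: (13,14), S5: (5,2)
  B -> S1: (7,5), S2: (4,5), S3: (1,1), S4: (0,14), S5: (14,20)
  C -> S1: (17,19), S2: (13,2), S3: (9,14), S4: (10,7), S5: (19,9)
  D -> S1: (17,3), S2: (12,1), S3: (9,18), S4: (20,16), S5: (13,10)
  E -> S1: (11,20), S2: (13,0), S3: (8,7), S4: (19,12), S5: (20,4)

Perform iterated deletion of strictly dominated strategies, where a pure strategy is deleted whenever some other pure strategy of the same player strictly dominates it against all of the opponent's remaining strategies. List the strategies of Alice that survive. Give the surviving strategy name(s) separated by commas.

A, C, D

Row B is eliminated: C beats it against every remaining column (S1: 17>7, S2: 13>4, S3: 9>1, S4: 10>0, S5: 19>14).
Column S2 is eliminated: S1 beats it against every remaining row (A: 20>12, C: 19>2, D: 3>1, E: 20>0).
Bob's strategy S5 is strictly dominated by S3 (A: 8>2, C: 14>9, D: 18>10, E: 7>4) and is removed.
Alice's strategy E is strictly dominated by D (S1: 17>11, S3: 9>8, S4: 20>19) and is removed.
Among the remaining strategies, none is strictly dominated by another pure strategy of the same player, so the elimination stops.
Surviving strategies — Alice: {A, C, D}; Bob: {S1, S3, S4}.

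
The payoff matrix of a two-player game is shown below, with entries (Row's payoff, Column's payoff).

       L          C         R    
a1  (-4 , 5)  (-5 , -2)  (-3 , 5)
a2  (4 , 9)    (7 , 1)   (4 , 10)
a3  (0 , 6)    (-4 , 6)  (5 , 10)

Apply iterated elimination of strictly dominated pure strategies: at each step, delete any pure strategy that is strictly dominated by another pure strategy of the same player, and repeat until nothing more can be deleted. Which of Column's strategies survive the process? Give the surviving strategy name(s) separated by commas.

R

For Row, a2 strictly dominates a1 on the remaining columns (L: 4>-4, C: 7>-5, R: 4>-3); eliminate a1.
Column's strategy L is strictly dominated by R (a2: 10>9, a3: 10>6) and is removed.
Column C is eliminated: R beats it against every remaining row (a2: 10>1, a3: 10>6).
Row's strategy a2 is strictly dominated by a3 (R: 5>4) and is removed.
Among the remaining strategies, none is strictly dominated by another pure strategy of the same player, so the elimination stops.
Surviving strategies — Row: {a3}; Column: {R}.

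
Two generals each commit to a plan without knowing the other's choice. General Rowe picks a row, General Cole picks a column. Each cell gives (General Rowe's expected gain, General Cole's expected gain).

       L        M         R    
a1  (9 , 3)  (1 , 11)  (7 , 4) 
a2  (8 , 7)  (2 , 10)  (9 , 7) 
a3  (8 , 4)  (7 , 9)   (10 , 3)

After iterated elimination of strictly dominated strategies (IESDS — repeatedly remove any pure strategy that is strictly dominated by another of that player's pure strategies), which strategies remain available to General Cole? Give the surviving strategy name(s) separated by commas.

M

For General Cole, M strictly dominates L on the remaining rows (a1: 11>3, a2: 10>7, a3: 9>4); eliminate L.
For General Rowe, a2 strictly dominates a1 on the remaining columns (M: 2>1, R: 9>7); eliminate a1.
For General Rowe, a3 strictly dominates a2 on the remaining columns (M: 7>2, R: 10>9); eliminate a2.
General Cole's strategy R is strictly dominated by M (a3: 9>3) and is removed.
Among the remaining strategies, none is strictly dominated by another pure strategy of the same player, so the elimination stops.
Surviving strategies — General Rowe: {a3}; General Cole: {M}.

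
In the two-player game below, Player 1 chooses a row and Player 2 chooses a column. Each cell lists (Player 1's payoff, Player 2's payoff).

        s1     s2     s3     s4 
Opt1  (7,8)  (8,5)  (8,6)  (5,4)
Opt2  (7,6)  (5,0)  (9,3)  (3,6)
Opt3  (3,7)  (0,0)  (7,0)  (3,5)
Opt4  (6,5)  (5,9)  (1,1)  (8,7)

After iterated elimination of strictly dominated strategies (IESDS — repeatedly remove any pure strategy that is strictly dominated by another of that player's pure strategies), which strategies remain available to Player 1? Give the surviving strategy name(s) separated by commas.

Player 1's strategy Opt3 is strictly dominated by Opt1 (s1: 7>3, s2: 8>0, s3: 8>7, s4: 5>3) and is removed.
Player 2's strategy s3 is strictly dominated by s1 (Opt1: 8>6, Opt2: 6>3, Opt4: 5>1) and is removed.
Among the remaining strategies, none is strictly dominated by another pure strategy of the same player, so the elimination stops.
Surviving strategies — Player 1: {Opt1, Opt2, Opt4}; Player 2: {s1, s2, s4}.

Opt1, Opt2, Opt4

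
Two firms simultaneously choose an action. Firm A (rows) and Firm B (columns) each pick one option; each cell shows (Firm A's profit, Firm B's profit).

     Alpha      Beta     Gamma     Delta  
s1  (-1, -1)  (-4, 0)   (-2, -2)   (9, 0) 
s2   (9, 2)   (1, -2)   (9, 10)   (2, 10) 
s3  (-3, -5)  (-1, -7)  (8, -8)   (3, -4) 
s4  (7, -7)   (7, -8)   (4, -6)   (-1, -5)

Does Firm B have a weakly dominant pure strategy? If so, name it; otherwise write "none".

Delta

Delta vs Alpha: s1: 0>-1, s2: 10>2, s3: -4>-5, s4: -5>-7.
Delta vs Beta: s1: 0=0, s2: 10>-2, s3: -4>-7, s4: -5>-8.
Delta vs Gamma: s1: 0>-2, s2: 10=10, s3: -4>-8, s4: -5>-6.
Delta is at least as good as every other strategy against every opponent action, so it is weakly dominant.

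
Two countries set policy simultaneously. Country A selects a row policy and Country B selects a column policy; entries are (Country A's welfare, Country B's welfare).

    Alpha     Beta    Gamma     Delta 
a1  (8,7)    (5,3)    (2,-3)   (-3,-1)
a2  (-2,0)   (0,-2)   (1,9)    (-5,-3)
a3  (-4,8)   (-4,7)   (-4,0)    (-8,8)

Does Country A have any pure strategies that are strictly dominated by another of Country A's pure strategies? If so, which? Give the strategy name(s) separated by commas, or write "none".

a1 is not dominated — it holds its own against a2 at Alpha (8>-2); a3 at Alpha (8>-4).
a2: dominated, since a1 does at least as well everywhere (Alpha: 8>-2, Beta: 5>0, Gamma: 2>1, Delta: -3>-5).
a3: dominated, since a1 does at least as well everywhere (Alpha: 8>-4, Beta: 5>-4, Gamma: 2>-4, Delta: -3>-8).

a2, a3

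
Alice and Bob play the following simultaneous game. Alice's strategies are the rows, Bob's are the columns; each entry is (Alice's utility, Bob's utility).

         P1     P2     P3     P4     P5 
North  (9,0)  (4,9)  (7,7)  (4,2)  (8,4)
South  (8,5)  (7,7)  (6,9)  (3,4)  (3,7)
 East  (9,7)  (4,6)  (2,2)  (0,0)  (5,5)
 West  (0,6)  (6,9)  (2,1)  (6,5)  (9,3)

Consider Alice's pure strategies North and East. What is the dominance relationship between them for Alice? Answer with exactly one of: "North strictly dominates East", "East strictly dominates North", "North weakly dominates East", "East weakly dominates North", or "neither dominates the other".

Compare North to East across each choice by Bob: P1: 9=9, P2: 4=4, P3: 7>2, P4: 4>0, P5: 8>5.
North is at least as good everywhere and strictly better somewhere (tied only at P1, P2), so North weakly but not strictly dominates East.

North weakly dominates East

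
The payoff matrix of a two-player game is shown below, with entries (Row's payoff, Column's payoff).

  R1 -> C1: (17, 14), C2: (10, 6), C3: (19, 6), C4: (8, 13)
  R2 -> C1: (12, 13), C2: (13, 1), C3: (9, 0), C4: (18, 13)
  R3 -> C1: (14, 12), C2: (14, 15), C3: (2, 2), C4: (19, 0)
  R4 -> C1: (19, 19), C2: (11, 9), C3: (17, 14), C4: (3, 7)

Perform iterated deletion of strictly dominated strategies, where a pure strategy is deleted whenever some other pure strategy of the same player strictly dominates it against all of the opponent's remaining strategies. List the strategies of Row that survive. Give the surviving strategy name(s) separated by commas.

Column's strategy C3 is strictly dominated by C1 (R1: 14>6, R2: 13>0, R3: 12>2, R4: 19>14) and is removed.
Row R2 is eliminated: R3 beats it against every remaining column (C1: 14>12, C2: 14>13, C4: 19>18).
Column C4 is eliminated: C1 beats it against every remaining row (R1: 14>13, R3: 12>0, R4: 19>7).
Row R1 is eliminated: R4 beats it against every remaining column (C1: 19>17, C2: 11>10).
Among the remaining strategies, none is strictly dominated by another pure strategy of the same player, so the elimination stops.
Surviving strategies — Row: {R3, R4}; Column: {C1, C2}.

R3, R4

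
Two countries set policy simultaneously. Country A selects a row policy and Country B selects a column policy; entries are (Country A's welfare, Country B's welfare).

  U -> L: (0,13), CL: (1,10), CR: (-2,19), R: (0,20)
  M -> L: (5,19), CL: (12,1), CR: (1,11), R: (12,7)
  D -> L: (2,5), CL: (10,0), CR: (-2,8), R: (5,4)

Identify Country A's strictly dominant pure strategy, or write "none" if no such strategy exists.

M

M vs U: L: 5>0, CL: 12>1, CR: 1>-2, R: 12>0.
M vs D: L: 5>2, CL: 12>10, CR: 1>-2, R: 12>5.
M strictly beats every other strategy against every opponent action, so it is strictly dominant.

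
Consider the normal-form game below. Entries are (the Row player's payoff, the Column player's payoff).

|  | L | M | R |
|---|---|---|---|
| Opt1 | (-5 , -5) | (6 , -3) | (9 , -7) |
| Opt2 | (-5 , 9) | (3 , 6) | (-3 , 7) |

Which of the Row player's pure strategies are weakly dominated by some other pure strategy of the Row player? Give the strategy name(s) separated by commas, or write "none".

Opt2

Opt1 is not dominated — it holds its own against Opt2 at M (6>3).
Opt2: dominated, since Opt1 does at least as well everywhere (L: -5=-5, M: 6>3, R: 9>-3).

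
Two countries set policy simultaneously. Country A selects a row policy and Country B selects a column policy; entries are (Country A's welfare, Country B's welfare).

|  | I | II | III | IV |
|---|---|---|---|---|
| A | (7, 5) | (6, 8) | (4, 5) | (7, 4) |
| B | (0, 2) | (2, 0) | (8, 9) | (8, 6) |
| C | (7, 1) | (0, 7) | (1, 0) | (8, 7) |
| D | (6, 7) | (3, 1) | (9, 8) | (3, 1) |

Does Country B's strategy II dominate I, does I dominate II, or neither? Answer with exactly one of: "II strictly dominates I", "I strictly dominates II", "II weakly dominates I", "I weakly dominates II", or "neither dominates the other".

neither dominates the other

II's payoffs vs I's, by Country A's action — A: 8>5, B: 0<2, C: 7>1, D: 1<7.
II does better at A, C but worse at B, D; neither strategy dominates the other.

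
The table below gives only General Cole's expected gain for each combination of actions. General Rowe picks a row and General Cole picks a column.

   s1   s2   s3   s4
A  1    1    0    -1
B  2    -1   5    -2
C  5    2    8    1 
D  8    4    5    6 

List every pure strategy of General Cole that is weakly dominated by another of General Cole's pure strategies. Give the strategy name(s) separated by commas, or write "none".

s1 is not dominated — it holds its own against s2 at B (2>-1); s3 at A (1>0); s4 at A (1>-1).
s2 is weakly dominated by s1 (A: 1=1, B: 2>-1, C: 5>2, D: 8>4).
s3 is not dominated — it holds its own against s1 at B (5>2); s2 at B (5>-1); s4 at A (0>-1).
s4 is weakly dominated by s1 (A: 1>-1, B: 2>-2, C: 5>1, D: 8>6).

s2, s4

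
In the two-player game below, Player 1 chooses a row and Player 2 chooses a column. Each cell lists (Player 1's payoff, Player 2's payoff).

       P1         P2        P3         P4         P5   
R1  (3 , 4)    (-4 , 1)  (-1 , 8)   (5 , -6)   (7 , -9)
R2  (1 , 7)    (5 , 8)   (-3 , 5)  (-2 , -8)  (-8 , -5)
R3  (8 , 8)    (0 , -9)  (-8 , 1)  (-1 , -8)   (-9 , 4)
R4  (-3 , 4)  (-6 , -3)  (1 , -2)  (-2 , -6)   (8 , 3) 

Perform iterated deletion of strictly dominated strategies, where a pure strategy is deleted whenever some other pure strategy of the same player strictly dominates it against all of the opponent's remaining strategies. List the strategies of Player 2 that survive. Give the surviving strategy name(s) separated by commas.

P1, P2, P3

Player 2's strategy P4 is strictly dominated by P1 (R1: 4>-6, R2: 7>-8, R3: 8>-8, R4: 4>-6) and is removed.
For Player 2, P1 strictly dominates P5 on the remaining rows (R1: 4>-9, R2: 7>-5, R3: 8>4, R4: 4>3); eliminate P5.
Among the remaining strategies, none is strictly dominated by another pure strategy of the same player, so the elimination stops.
Surviving strategies — Player 1: {R1, R2, R3, R4}; Player 2: {P1, P2, P3}.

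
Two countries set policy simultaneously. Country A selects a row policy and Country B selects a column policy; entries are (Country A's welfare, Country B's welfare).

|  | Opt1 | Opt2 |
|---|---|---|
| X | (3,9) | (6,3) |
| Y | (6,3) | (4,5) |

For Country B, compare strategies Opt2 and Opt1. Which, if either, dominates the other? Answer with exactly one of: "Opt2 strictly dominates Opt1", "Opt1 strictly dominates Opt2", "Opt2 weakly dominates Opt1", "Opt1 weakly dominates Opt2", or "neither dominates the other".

Compare Opt2 to Opt1 across each choice by Country A: X: 3<9, Y: 5>3.
Opt2 does better at Y but worse at X; neither strategy dominates the other.

neither dominates the other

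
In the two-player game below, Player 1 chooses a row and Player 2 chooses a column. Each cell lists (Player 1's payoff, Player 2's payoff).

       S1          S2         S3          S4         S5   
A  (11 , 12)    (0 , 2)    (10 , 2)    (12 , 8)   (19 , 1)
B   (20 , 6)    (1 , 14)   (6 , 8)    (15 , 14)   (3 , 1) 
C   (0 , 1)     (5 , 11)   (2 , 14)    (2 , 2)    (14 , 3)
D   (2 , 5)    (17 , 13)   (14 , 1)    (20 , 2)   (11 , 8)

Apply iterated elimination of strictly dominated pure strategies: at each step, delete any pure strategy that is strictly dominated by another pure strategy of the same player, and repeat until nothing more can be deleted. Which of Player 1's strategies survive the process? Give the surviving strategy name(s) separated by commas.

D

Column S5 is eliminated: S2 beats it against every remaining row (A: 2>1, B: 14>1, C: 11>3, D: 13>8).
Row C is eliminated: D beats it against every remaining column (S1: 2>0, S2: 17>5, S3: 14>2, S4: 20>2).
For Player 2, S4 strictly dominates S3 on the remaining rows (A: 8>2, B: 14>8, D: 2>1); eliminate S3.
Player 1's strategy A is strictly dominated by B (S1: 20>11, S2: 1>0, S4: 15>12) and is removed.
Player 2's strategy S1 is strictly dominated by S2 (B: 14>6, D: 13>5) and is removed.
Row B is eliminated: D beats it against every remaining column (S2: 17>1, S4: 20>15).
Column S4 is eliminated: S2 beats it against every remaining row (D: 13>2).
Among the remaining strategies, none is strictly dominated by another pure strategy of the same player, so the elimination stops.
Surviving strategies — Player 1: {D}; Player 2: {S2}.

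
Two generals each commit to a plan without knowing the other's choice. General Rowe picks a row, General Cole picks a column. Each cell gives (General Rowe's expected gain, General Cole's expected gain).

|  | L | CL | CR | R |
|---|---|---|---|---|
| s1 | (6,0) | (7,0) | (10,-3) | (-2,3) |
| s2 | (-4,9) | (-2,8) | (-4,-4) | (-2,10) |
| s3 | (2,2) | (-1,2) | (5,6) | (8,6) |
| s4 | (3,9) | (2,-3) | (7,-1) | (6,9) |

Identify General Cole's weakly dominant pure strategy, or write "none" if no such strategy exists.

R

R vs L: s1: 3>0, s2: 10>9, s3: 6>2, s4: 9=9.
R vs CL: s1: 3>0, s2: 10>8, s3: 6>2, s4: 9>-3.
R vs CR: s1: 3>-3, s2: 10>-4, s3: 6=6, s4: 9>-1.
R is at least as good as every other strategy against every opponent action, so it is weakly dominant.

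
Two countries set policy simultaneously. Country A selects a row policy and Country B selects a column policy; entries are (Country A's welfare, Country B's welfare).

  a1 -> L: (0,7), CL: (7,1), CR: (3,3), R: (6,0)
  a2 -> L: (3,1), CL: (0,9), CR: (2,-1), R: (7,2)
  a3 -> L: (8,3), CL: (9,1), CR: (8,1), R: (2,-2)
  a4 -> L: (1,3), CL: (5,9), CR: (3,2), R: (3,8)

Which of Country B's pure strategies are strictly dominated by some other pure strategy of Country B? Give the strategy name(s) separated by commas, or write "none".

CR, R

L is not dominated — it holds its own against CL at a1 (7>1); CR at a1 (7>3); R at a1 (7>0).
Nothing dominates CL: L at a2 (9>1); CR at a2 (9>-1); R at a1 (1>0).
CR is strictly dominated by L (a1: 7>3, a2: 1>-1, a3: 3>1, a4: 3>2).
R: dominated, since CL does at least as well everywhere (a1: 1>0, a2: 9>2, a3: 1>-2, a4: 9>8).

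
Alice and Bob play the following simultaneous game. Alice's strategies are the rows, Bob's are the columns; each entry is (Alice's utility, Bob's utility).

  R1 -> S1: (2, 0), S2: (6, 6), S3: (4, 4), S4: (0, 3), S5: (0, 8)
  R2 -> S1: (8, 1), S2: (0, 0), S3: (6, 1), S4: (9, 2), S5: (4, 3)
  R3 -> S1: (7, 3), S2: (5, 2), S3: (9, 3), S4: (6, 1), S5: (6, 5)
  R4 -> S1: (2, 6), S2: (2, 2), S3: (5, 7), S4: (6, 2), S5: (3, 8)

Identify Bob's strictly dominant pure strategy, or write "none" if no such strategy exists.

S5 vs S1: R1: 8>0, R2: 3>1, R3: 5>3, R4: 8>6.
S5 vs S2: R1: 8>6, R2: 3>0, R3: 5>2, R4: 8>2.
S5 vs S3: R1: 8>4, R2: 3>1, R3: 5>3, R4: 8>7.
S5 vs S4: R1: 8>3, R2: 3>2, R3: 5>1, R4: 8>2.
S5 strictly beats every other strategy against every opponent action, so it is strictly dominant.

S5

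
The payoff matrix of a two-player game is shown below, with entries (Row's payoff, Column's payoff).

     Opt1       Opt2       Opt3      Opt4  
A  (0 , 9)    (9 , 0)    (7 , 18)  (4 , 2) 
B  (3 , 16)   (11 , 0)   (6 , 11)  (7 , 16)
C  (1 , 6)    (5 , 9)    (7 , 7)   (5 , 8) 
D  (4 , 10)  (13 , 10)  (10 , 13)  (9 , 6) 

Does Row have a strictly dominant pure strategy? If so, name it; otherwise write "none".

D

D vs A: Opt1: 4>0, Opt2: 13>9, Opt3: 10>7, Opt4: 9>4.
D vs B: Opt1: 4>3, Opt2: 13>11, Opt3: 10>6, Opt4: 9>7.
D vs C: Opt1: 4>1, Opt2: 13>5, Opt3: 10>7, Opt4: 9>5.
D strictly beats every other strategy against every opponent action, so it is strictly dominant.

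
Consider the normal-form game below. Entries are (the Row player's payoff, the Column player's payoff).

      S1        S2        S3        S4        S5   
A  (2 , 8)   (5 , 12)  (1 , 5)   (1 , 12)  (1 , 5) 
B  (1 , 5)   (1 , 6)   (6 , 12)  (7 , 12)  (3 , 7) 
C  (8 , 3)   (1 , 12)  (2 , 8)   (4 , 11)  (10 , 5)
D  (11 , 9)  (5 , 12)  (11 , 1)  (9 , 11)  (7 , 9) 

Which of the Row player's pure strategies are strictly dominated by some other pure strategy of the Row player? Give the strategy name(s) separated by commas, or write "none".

B

Nothing dominates A: B at S1 (2>1); C at S2 (5>1); D at S2 (5=5).
D strictly dominates B — S1: 11>1, S2: 5>1, S3: 11>6, S4: 9>7, S5: 7>3.
C is not dominated — it holds its own against A at S1 (8>2); B at S1 (8>1); D at S5 (10>7).
Nothing dominates D: A at S1 (11>2); B at S1 (11>1); C at S1 (11>8).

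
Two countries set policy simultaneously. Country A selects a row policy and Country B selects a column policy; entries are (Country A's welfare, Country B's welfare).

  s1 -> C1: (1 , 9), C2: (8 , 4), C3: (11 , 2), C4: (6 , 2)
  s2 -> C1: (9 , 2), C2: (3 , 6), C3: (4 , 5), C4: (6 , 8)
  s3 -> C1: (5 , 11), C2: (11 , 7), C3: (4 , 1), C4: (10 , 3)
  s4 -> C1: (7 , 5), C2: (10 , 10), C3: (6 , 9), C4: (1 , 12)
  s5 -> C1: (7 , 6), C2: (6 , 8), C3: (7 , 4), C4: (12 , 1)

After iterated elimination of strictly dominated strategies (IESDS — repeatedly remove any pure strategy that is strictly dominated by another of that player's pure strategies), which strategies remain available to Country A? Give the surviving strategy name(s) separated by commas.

s2, s3, s4, s5

Country B's strategy C3 is strictly dominated by C2 (s1: 4>2, s2: 6>5, s3: 7>1, s4: 10>9, s5: 8>4) and is removed.
Country A's strategy s1 is strictly dominated by s3 (C1: 5>1, C2: 11>8, C4: 10>6) and is removed.
Among the remaining strategies, none is strictly dominated by another pure strategy of the same player, so the elimination stops.
Surviving strategies — Country A: {s2, s3, s4, s5}; Country B: {C1, C2, C4}.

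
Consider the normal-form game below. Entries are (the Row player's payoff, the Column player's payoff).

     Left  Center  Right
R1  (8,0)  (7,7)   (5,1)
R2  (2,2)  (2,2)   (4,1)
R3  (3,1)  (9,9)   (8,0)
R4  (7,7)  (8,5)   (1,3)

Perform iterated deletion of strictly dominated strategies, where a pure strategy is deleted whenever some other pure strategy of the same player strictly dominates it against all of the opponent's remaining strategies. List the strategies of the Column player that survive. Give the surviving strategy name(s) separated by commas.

Row R2 is eliminated: R1 beats it against every remaining column (Left: 8>2, Center: 7>2, Right: 5>4).
The Column player's strategy Right is strictly dominated by Center (R1: 7>1, R3: 9>0, R4: 5>3) and is removed.
Among the remaining strategies, none is strictly dominated by another pure strategy of the same player, so the elimination stops.
Surviving strategies — the Row player: {R1, R3, R4}; the Column player: {Left, Center}.

Left, Center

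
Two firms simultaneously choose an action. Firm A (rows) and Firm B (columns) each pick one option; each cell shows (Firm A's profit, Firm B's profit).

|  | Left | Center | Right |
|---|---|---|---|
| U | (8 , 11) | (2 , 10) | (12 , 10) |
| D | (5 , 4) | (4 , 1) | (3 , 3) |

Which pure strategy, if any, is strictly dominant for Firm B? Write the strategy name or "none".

Left

Left vs Center: U: 11>10, D: 4>1.
Left vs Right: U: 11>10, D: 4>3.
Left strictly beats every other strategy against every opponent action, so it is strictly dominant.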